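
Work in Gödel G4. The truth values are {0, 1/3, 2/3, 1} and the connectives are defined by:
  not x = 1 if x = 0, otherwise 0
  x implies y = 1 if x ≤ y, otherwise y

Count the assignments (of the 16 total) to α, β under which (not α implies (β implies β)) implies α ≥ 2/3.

8

α = 0, β = 0 ↦ 0  <
α = 0, β = 1/3 ↦ 0  <
α = 0, β = 2/3 ↦ 0  <
α = 0, β = 1 ↦ 0  <
α = 1/3, β = 0 ↦ 1/3  <
α = 1/3, β = 1/3 ↦ 1/3  <
α = 1/3, β = 2/3 ↦ 1/3  <
α = 1/3, β = 1 ↦ 1/3  <
α = 2/3, β = 0 ↦ 2/3  ≥
α = 2/3, β = 1/3 ↦ 2/3  ≥
α = 2/3, β = 2/3 ↦ 2/3  ≥
α = 2/3, β = 1 ↦ 2/3  ≥
α = 1, β = 0 ↦ 1  ≥
α = 1, β = 1/3 ↦ 1  ≥
α = 1, β = 2/3 ↦ 1  ≥
α = 1, β = 1 ↦ 1  ≥
So 8 of the 16 assignments meet the threshold.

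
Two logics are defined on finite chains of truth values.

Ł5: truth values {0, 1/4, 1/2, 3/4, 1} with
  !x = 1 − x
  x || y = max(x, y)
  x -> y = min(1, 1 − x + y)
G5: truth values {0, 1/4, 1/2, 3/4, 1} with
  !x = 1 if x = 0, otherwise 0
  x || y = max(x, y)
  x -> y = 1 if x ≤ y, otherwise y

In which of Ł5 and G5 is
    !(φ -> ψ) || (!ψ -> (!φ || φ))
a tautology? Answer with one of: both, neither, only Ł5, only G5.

only G5

In Ł5: at φ = 1/4, ψ = 0 the value is 3/4 — not a tautology.
In G5: every assignment gives 1 — tautology.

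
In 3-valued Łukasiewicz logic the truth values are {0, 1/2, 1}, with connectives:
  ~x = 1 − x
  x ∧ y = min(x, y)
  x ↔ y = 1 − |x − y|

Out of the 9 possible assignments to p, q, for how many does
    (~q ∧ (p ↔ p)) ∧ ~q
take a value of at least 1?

p = 0, q = 0 ↦ 1  ≥
p = 0, q = 1/2 ↦ 1/2  <
p = 0, q = 1 ↦ 0  <
p = 1/2, q = 0 ↦ 1  ≥
p = 1/2, q = 1/2 ↦ 1/2  <
p = 1/2, q = 1 ↦ 0  <
p = 1, q = 0 ↦ 1  ≥
p = 1, q = 1/2 ↦ 1/2  <
p = 1, q = 1 ↦ 0  <
So 3 of the 9 assignments meet the threshold.

3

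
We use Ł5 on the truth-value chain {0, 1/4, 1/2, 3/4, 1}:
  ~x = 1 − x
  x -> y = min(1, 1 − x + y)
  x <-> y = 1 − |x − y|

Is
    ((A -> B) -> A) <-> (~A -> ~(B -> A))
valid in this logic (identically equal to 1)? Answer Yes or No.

No

Counterexample: take A = 0, B = 1/4.
A -> B = 0 -> 1/4 = 1
(A -> B) -> A = 1 -> 0 = 0
~A = ~0 = 1
B -> A = 1/4 -> 0 = 3/4
~(B -> A) = ~3/4 = 1/4
~A -> ~(B -> A) = 1 -> 1/4 = 1/4
((A -> B) -> A) <-> (~A -> ~(B -> A)) = 0 <-> 1/4 = 3/4
This gives 3/4 ≠ 1.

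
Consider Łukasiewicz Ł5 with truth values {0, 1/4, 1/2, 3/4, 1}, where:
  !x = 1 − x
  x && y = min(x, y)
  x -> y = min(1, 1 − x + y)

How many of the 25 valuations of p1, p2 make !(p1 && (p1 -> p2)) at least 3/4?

13

value 1: 6 assignments (counts)
value 3/4: 7 assignments (counts)
value 1/2: 7 assignments
value 1/4: 4 assignments
value 0: 1 assignment
So 13 of the 25 assignments meet the threshold.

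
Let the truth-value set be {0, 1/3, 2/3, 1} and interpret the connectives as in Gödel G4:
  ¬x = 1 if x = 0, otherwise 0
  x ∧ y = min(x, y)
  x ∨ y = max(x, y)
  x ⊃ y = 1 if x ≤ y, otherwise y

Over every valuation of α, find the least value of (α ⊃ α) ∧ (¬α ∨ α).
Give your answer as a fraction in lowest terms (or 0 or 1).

1/3

Take α = 1/3:
α ⊃ α = 1/3 ⊃ 1/3 = 1
¬α = ¬1/3 = 0
¬α ∨ α = 0 ∨ 1/3 = 1/3
(α ⊃ α) ∧ (¬α ∨ α) = 1 ∧ 1/3 = 1/3
No assignment yields a value below 1/3, so this is the minimum.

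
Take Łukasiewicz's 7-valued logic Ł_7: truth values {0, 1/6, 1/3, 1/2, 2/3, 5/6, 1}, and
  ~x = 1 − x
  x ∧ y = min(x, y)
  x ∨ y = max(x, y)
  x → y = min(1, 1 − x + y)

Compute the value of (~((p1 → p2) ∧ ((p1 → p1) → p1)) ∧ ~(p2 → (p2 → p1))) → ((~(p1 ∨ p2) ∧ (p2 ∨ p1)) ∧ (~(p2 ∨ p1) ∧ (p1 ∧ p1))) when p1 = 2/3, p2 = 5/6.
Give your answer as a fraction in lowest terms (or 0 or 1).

p1 → p2 = 2/3 → 5/6 = 1
p1 → p1 = 2/3 → 2/3 = 1
(p1 → p1) → p1 = 1 → 2/3 = 2/3
(p1 → p2) ∧ ((p1 → p1) → p1) = 1 ∧ 2/3 = 2/3
~((p1 → p2) ∧ ((p1 → p1) → p1)) = ~2/3 = 1/3
p2 → p1 = 5/6 → 2/3 = 5/6
p2 → (p2 → p1) = 5/6 → 5/6 = 1
~(p2 → (p2 → p1)) = ~1 = 0
~((p1 → p2) ∧ ((p1 → p1) → p1)) ∧ ~(p2 → (p2 → p1)) = 1/3 ∧ 0 = 0
p1 ∨ p2 = 2/3 ∨ 5/6 = 5/6
~(p1 ∨ p2) = ~5/6 = 1/6
p2 ∨ p1 = 5/6 ∨ 2/3 = 5/6
~(p1 ∨ p2) ∧ (p2 ∨ p1) = 1/6 ∧ 5/6 = 1/6
p2 ∨ p1 = 5/6 ∨ 2/3 = 5/6
~(p2 ∨ p1) = ~5/6 = 1/6
p1 ∧ p1 = 2/3 ∧ 2/3 = 2/3
~(p2 ∨ p1) ∧ (p1 ∧ p1) = 1/6 ∧ 2/3 = 1/6
(~(p1 ∨ p2) ∧ (p2 ∨ p1)) ∧ (~(p2 ∨ p1) ∧ (p1 ∧ p1)) = 1/6 ∧ 1/6 = 1/6
(~((p1 → p2) ∧ ((p1 → p1) → p1)) ∧ ~(p2 → (p2 → p1))) → ((~(p1 ∨ p2) ∧ (p2 ∨ p1)) ∧ (~(p2 ∨ p1) ∧ (p1 ∧ p1))) = 0 → 1/6 = 1

1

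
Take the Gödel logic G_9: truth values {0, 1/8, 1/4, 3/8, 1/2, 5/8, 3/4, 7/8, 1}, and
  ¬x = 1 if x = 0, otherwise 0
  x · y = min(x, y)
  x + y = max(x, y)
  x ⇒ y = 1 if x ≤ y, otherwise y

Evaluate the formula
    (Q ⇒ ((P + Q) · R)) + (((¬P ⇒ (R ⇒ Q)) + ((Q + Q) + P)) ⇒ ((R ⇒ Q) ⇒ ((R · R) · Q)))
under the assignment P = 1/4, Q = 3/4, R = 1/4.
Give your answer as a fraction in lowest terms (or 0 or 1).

1/4

P + Q = 1/4 + 3/4 = 3/4
(P + Q) · R = 3/4 · 1/4 = 1/4
Q ⇒ ((P + Q) · R) = 3/4 ⇒ 1/4 = 1/4
¬P = ¬1/4 = 0
R ⇒ Q = 1/4 ⇒ 3/4 = 1
¬P ⇒ (R ⇒ Q) = 0 ⇒ 1 = 1
Q + Q = 3/4 + 3/4 = 3/4
(Q + Q) + P = 3/4 + 1/4 = 3/4
(¬P ⇒ (R ⇒ Q)) + ((Q + Q) + P) = 1 + 3/4 = 1
R ⇒ Q = 1/4 ⇒ 3/4 = 1
R · R = 1/4 · 1/4 = 1/4
(R · R) · Q = 1/4 · 3/4 = 1/4
(R ⇒ Q) ⇒ ((R · R) · Q) = 1 ⇒ 1/4 = 1/4
((¬P ⇒ (R ⇒ Q)) + ((Q + Q) + P)) ⇒ ((R ⇒ Q) ⇒ ((R · R) · Q)) = 1 ⇒ 1/4 = 1/4
(Q ⇒ ((P + Q) · R)) + (((¬P ⇒ (R ⇒ Q)) + ((Q + Q) + P)) ⇒ ((R ⇒ Q) ⇒ ((R · R) · Q))) = 1/4 + 1/4 = 1/4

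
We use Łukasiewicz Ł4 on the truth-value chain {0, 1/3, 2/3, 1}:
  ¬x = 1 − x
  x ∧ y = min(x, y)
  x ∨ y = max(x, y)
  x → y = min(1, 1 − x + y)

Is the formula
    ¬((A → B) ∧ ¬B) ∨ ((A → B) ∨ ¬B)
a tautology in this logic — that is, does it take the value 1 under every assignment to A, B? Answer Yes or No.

Counterexample: take A = 2/3, B = 1/3.
A → B = 2/3 → 1/3 = 2/3
¬B = ¬1/3 = 2/3
(A → B) ∧ ¬B = 2/3 ∧ 2/3 = 2/3
¬((A → B) ∧ ¬B) = ¬2/3 = 1/3
A → B = 2/3 → 1/3 = 2/3
¬B = ¬1/3 = 2/3
(A → B) ∨ ¬B = 2/3 ∨ 2/3 = 2/3
¬((A → B) ∧ ¬B) ∨ ((A → B) ∨ ¬B) = 1/3 ∨ 2/3 = 2/3
This gives 2/3 ≠ 1.

No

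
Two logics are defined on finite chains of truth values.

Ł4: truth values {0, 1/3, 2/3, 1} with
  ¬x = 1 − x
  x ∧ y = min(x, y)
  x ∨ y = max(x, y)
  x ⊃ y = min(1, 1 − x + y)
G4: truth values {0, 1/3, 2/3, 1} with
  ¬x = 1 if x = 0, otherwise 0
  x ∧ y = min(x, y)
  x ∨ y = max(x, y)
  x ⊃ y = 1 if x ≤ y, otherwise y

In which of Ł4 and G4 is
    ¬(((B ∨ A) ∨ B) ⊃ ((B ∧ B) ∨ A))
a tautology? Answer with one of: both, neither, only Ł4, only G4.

neither

In Ł4: at A = 0, B = 0 the value is 0 — not a tautology.
In G4: at A = 0, B = 0 the value is 0 — not a tautology.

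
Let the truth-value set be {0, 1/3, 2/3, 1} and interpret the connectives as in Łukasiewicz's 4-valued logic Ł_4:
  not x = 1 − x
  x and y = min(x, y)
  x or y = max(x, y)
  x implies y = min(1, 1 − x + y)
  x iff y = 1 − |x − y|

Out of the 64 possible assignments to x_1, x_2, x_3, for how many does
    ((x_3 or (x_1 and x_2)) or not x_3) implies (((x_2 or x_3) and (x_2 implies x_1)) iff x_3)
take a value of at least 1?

value 1: 44 assignments (counts)
value 2/3: 11 assignments
value 1/3: 7 assignments
value 0: 2 assignments
So 44 of the 64 assignments meet the threshold.

44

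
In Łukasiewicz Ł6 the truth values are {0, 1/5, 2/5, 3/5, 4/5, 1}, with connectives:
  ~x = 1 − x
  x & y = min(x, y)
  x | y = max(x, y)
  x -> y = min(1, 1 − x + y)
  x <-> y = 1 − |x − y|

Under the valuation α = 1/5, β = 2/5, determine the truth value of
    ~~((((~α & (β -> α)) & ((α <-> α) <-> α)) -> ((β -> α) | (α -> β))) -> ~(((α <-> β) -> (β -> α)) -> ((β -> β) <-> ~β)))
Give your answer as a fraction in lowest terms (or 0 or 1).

~α = ~1/5 = 4/5
β -> α = 2/5 -> 1/5 = 4/5
~α & (β -> α) = 4/5 & 4/5 = 4/5
α <-> α = 1/5 <-> 1/5 = 1
(α <-> α) <-> α = 1 <-> 1/5 = 1/5
(~α & (β -> α)) & ((α <-> α) <-> α) = 4/5 & 1/5 = 1/5
β -> α = 2/5 -> 1/5 = 4/5
α -> β = 1/5 -> 2/5 = 1
(β -> α) | (α -> β) = 4/5 | 1 = 1
((~α & (β -> α)) & ((α <-> α) <-> α)) -> ((β -> α) | (α -> β)) = 1/5 -> 1 = 1
α <-> β = 1/5 <-> 2/5 = 4/5
β -> α = 2/5 -> 1/5 = 4/5
(α <-> β) -> (β -> α) = 4/5 -> 4/5 = 1
β -> β = 2/5 -> 2/5 = 1
~β = ~2/5 = 3/5
(β -> β) <-> ~β = 1 <-> 3/5 = 3/5
((α <-> β) -> (β -> α)) -> ((β -> β) <-> ~β) = 1 -> 3/5 = 3/5
~(((α <-> β) -> (β -> α)) -> ((β -> β) <-> ~β)) = ~3/5 = 2/5
(((~α & (β -> α)) & ((α <-> α) <-> α)) -> ((β -> α) | (α -> β))) -> ~(((α <-> β) -> (β -> α)) -> ((β -> β) <-> ~β)) = 1 -> 2/5 = 2/5
~((((~α & (β -> α)) & ((α <-> α) <-> α)) -> ((β -> α) | (α -> β))) -> ~(((α <-> β) -> (β -> α)) -> ((β -> β) <-> ~β))) = ~2/5 = 3/5
~~((((~α & (β -> α)) & ((α <-> α) <-> α)) -> ((β -> α) | (α -> β))) -> ~(((α <-> β) -> (β -> α)) -> ((β -> β) <-> ~β))) = ~3/5 = 2/5

2/5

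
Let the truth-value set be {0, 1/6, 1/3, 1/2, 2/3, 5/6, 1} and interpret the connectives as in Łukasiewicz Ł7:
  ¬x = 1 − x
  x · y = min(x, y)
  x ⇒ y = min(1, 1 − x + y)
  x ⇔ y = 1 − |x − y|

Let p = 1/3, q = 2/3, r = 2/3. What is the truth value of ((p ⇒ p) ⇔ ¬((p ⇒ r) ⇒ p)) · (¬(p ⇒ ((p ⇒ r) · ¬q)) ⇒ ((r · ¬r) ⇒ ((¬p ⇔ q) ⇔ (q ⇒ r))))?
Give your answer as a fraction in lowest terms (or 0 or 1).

p ⇒ p = 1/3 ⇒ 1/3 = 1
p ⇒ r = 1/3 ⇒ 2/3 = 1
(p ⇒ r) ⇒ p = 1 ⇒ 1/3 = 1/3
¬((p ⇒ r) ⇒ p) = ¬1/3 = 2/3
(p ⇒ p) ⇔ ¬((p ⇒ r) ⇒ p) = 1 ⇔ 2/3 = 2/3
p ⇒ r = 1/3 ⇒ 2/3 = 1
¬q = ¬2/3 = 1/3
(p ⇒ r) · ¬q = 1 · 1/3 = 1/3
p ⇒ ((p ⇒ r) · ¬q) = 1/3 ⇒ 1/3 = 1
¬(p ⇒ ((p ⇒ r) · ¬q)) = ¬1 = 0
¬r = ¬2/3 = 1/3
r · ¬r = 2/3 · 1/3 = 1/3
¬p = ¬1/3 = 2/3
¬p ⇔ q = 2/3 ⇔ 2/3 = 1
q ⇒ r = 2/3 ⇒ 2/3 = 1
(¬p ⇔ q) ⇔ (q ⇒ r) = 1 ⇔ 1 = 1
(r · ¬r) ⇒ ((¬p ⇔ q) ⇔ (q ⇒ r)) = 1/3 ⇒ 1 = 1
¬(p ⇒ ((p ⇒ r) · ¬q)) ⇒ ((r · ¬r) ⇒ ((¬p ⇔ q) ⇔ (q ⇒ r))) = 0 ⇒ 1 = 1
((p ⇒ p) ⇔ ¬((p ⇒ r) ⇒ p)) · (¬(p ⇒ ((p ⇒ r) · ¬q)) ⇒ ((r · ¬r) ⇒ ((¬p ⇔ q) ⇔ (q ⇒ r)))) = 2/3 · 1 = 2/3

2/3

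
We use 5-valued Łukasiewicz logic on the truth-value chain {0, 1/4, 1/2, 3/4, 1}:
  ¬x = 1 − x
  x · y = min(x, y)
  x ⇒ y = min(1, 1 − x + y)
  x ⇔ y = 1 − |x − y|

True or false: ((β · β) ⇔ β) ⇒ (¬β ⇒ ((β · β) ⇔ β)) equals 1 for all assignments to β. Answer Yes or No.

Yes

β = 0 ↦ 1
β = 1/4 ↦ 1
β = 1/2 ↦ 1
β = 3/4 ↦ 1
β = 1 ↦ 1
Every assignment gives a value ≥ 1.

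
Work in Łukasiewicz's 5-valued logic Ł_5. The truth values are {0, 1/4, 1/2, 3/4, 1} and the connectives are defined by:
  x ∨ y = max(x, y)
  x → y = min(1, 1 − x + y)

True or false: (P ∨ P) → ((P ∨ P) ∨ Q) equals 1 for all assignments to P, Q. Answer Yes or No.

At P = 1/4, Q = 3/4, for instance:
P ∨ P = 1/4 ∨ 1/4 = 1/4
(P ∨ P) ∨ Q = 1/4 ∨ 3/4 = 3/4
(P ∨ P) → ((P ∨ P) ∨ Q) = 1/4 → 3/4 = 1
and checking the remaining 24 assignments likewise gives ≥ 1 in every case.

Yes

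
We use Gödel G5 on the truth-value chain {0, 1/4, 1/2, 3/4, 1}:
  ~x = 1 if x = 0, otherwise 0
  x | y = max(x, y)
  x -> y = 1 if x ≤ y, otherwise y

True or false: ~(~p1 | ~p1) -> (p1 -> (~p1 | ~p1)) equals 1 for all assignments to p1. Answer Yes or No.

Counterexample: take p1 = 1/4.
~p1 = ~1/4 = 0
~p1 = ~1/4 = 0
~p1 | ~p1 = 0 | 0 = 0
~(~p1 | ~p1) = ~0 = 1
p1 -> (~p1 | ~p1) = 1/4 -> 0 = 0
~(~p1 | ~p1) -> (p1 -> (~p1 | ~p1)) = 1 -> 0 = 0
This gives 0 ≠ 1.

No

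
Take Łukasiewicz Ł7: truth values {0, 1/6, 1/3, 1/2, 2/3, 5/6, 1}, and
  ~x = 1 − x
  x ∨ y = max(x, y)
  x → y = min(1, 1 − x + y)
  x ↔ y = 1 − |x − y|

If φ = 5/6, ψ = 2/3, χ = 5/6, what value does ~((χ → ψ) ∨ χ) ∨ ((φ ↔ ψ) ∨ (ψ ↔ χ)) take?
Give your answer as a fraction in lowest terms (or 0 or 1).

5/6

χ → ψ = 5/6 → 2/3 = 5/6
(χ → ψ) ∨ χ = 5/6 ∨ 5/6 = 5/6
~((χ → ψ) ∨ χ) = ~5/6 = 1/6
φ ↔ ψ = 5/6 ↔ 2/3 = 5/6
ψ ↔ χ = 2/3 ↔ 5/6 = 5/6
(φ ↔ ψ) ∨ (ψ ↔ χ) = 5/6 ∨ 5/6 = 5/6
~((χ → ψ) ∨ χ) ∨ ((φ ↔ ψ) ∨ (ψ ↔ χ)) = 1/6 ∨ 5/6 = 5/6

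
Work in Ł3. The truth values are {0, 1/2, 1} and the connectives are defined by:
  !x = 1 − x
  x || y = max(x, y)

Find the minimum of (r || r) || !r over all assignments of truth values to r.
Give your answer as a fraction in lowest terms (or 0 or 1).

Take r = 1/2:
r || r = 1/2 || 1/2 = 1/2
!r = !1/2 = 1/2
(r || r) || !r = 1/2 || 1/2 = 1/2
No assignment yields a value below 1/2, so this is the minimum.

1/2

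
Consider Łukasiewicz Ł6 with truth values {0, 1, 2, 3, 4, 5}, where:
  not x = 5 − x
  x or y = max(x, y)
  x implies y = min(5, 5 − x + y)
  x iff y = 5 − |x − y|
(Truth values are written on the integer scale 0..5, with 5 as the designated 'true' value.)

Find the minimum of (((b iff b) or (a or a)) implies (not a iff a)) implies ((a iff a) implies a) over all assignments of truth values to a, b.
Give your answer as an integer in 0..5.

3

Take a = 2, b = 0:
b iff b = 0 iff 0 = 5
a or a = 2 or 2 = 2
(b iff b) or (a or a) = 5 or 2 = 5
not a = not 2 = 3
not a iff a = 3 iff 2 = 4
((b iff b) or (a or a)) implies (not a iff a) = 5 implies 4 = 4
a iff a = 2 iff 2 = 5
(a iff a) implies a = 5 implies 2 = 2
(((b iff b) or (a or a)) implies (not a iff a)) implies ((a iff a) implies a) = 4 implies 2 = 3
No assignment yields a value below 3, so this is the minimum.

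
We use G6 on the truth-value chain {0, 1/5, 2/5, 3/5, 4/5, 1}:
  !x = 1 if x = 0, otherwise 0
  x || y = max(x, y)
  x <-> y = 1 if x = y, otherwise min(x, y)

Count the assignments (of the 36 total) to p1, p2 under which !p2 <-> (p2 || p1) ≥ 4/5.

2

value 1: 1 assignment (counts)
value 4/5: 1 assignment (counts)
value 3/5: 1 assignment
value 2/5: 1 assignment
value 1/5: 1 assignment
value 0: 31 assignments
So 2 of the 36 assignments meet the threshold.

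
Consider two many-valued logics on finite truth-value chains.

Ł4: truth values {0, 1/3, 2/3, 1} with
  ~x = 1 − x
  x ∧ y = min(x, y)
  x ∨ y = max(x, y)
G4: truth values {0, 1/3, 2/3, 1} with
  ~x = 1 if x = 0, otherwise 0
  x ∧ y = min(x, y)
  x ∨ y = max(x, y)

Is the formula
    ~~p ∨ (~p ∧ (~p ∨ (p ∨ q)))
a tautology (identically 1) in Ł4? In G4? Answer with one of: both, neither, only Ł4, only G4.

only G4

In Ł4: at p = 1/3, q = 0 the value is 2/3 — not a tautology.
In G4: every assignment gives 1 — tautology.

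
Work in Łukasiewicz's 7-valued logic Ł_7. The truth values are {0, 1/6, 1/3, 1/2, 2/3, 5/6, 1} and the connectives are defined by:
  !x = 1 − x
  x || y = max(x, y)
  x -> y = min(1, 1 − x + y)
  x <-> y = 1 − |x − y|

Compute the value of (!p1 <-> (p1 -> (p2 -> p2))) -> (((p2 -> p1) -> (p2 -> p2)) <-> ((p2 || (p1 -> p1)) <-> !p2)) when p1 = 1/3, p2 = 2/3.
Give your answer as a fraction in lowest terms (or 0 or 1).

!p1 = !1/3 = 2/3
p2 -> p2 = 2/3 -> 2/3 = 1
p1 -> (p2 -> p2) = 1/3 -> 1 = 1
!p1 <-> (p1 -> (p2 -> p2)) = 2/3 <-> 1 = 2/3
p2 -> p1 = 2/3 -> 1/3 = 2/3
p2 -> p2 = 2/3 -> 2/3 = 1
(p2 -> p1) -> (p2 -> p2) = 2/3 -> 1 = 1
p1 -> p1 = 1/3 -> 1/3 = 1
p2 || (p1 -> p1) = 2/3 || 1 = 1
!p2 = !2/3 = 1/3
(p2 || (p1 -> p1)) <-> !p2 = 1 <-> 1/3 = 1/3
((p2 -> p1) -> (p2 -> p2)) <-> ((p2 || (p1 -> p1)) <-> !p2) = 1 <-> 1/3 = 1/3
(!p1 <-> (p1 -> (p2 -> p2))) -> (((p2 -> p1) -> (p2 -> p2)) <-> ((p2 || (p1 -> p1)) <-> !p2)) = 2/3 -> 1/3 = 2/3

2/3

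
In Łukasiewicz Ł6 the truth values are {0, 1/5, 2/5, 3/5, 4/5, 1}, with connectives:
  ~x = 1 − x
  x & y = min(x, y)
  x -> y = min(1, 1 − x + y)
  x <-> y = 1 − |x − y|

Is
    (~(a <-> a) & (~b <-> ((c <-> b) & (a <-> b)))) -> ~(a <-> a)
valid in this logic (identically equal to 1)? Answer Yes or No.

Yes

At a = 4/5, b = 0, c = 0, for instance:
a <-> a = 4/5 <-> 4/5 = 1
~(a <-> a) = ~1 = 0
~b = ~0 = 1
c <-> b = 0 <-> 0 = 1
a <-> b = 4/5 <-> 0 = 1/5
(c <-> b) & (a <-> b) = 1 & 1/5 = 1/5
~b <-> ((c <-> b) & (a <-> b)) = 1 <-> 1/5 = 1/5
~(a <-> a) & (~b <-> ((c <-> b) & (a <-> b))) = 0 & 1/5 = 0
(~(a <-> a) & (~b <-> ((c <-> b) & (a <-> b)))) -> ~(a <-> a) = 0 -> 0 = 1
and checking the remaining 215 assignments likewise gives ≥ 1 in every case.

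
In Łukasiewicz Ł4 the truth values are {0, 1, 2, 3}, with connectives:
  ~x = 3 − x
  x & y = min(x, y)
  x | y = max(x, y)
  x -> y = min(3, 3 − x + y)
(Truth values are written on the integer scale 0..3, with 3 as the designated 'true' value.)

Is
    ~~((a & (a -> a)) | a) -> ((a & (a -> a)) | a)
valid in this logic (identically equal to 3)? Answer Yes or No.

Yes

a = 0 ↦ 3
a = 1 ↦ 3
a = 2 ↦ 3
a = 3 ↦ 3
Every assignment gives a value ≥ 3.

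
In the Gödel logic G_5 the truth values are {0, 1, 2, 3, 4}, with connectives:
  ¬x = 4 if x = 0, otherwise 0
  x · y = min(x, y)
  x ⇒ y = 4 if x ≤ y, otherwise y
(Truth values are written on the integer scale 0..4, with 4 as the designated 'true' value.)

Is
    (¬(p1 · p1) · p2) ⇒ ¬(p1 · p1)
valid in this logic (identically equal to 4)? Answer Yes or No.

At p1 = 3, p2 = 2, for instance:
p1 · p1 = 3 · 3 = 3
¬(p1 · p1) = ¬3 = 0
¬(p1 · p1) · p2 = 0 · 2 = 0
(¬(p1 · p1) · p2) ⇒ ¬(p1 · p1) = 0 ⇒ 0 = 4
and checking the remaining 24 assignments likewise gives ≥ 4 in every case.

Yes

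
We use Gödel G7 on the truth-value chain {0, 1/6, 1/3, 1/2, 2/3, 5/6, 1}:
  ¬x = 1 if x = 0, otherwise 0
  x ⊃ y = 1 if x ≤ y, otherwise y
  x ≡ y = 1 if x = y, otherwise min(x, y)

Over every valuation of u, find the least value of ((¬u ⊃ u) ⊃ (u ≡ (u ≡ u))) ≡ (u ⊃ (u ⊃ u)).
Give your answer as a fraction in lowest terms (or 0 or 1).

1/6

Take u = 1/6:
¬u = ¬1/6 = 0
¬u ⊃ u = 0 ⊃ 1/6 = 1
u ≡ u = 1/6 ≡ 1/6 = 1
u ≡ (u ≡ u) = 1/6 ≡ 1 = 1/6
(¬u ⊃ u) ⊃ (u ≡ (u ≡ u)) = 1 ⊃ 1/6 = 1/6
u ⊃ u = 1/6 ⊃ 1/6 = 1
u ⊃ (u ⊃ u) = 1/6 ⊃ 1 = 1
((¬u ⊃ u) ⊃ (u ≡ (u ≡ u))) ≡ (u ⊃ (u ⊃ u)) = 1/6 ≡ 1 = 1/6
No assignment yields a value below 1/6, so this is the minimum.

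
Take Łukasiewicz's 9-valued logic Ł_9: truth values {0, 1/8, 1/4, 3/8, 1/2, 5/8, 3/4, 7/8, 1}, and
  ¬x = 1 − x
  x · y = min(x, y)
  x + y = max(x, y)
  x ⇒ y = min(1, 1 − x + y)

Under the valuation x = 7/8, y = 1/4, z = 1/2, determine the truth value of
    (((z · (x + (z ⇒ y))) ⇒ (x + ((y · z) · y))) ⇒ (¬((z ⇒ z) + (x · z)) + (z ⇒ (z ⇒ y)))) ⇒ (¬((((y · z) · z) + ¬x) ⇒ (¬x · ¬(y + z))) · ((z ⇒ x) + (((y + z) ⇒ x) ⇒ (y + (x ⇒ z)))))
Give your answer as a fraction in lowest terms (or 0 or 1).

1/8

z ⇒ y = 1/2 ⇒ 1/4 = 3/4
x + (z ⇒ y) = 7/8 + 3/4 = 7/8
z · (x + (z ⇒ y)) = 1/2 · 7/8 = 1/2
y · z = 1/4 · 1/2 = 1/4
(y · z) · y = 1/4 · 1/4 = 1/4
x + ((y · z) · y) = 7/8 + 1/4 = 7/8
(z · (x + (z ⇒ y))) ⇒ (x + ((y · z) · y)) = 1/2 ⇒ 7/8 = 1
z ⇒ z = 1/2 ⇒ 1/2 = 1
x · z = 7/8 · 1/2 = 1/2
(z ⇒ z) + (x · z) = 1 + 1/2 = 1
¬((z ⇒ z) + (x · z)) = ¬1 = 0
z ⇒ y = 1/2 ⇒ 1/4 = 3/4
z ⇒ (z ⇒ y) = 1/2 ⇒ 3/4 = 1
¬((z ⇒ z) + (x · z)) + (z ⇒ (z ⇒ y)) = 0 + 1 = 1
((z · (x + (z ⇒ y))) ⇒ (x + ((y · z) · y))) ⇒ (¬((z ⇒ z) + (x · z)) + (z ⇒ (z ⇒ y))) = 1 ⇒ 1 = 1
y · z = 1/4 · 1/2 = 1/4
(y · z) · z = 1/4 · 1/2 = 1/4
¬x = ¬7/8 = 1/8
((y · z) · z) + ¬x = 1/4 + 1/8 = 1/4
¬x = ¬7/8 = 1/8
y + z = 1/4 + 1/2 = 1/2
¬(y + z) = ¬1/2 = 1/2
¬x · ¬(y + z) = 1/8 · 1/2 = 1/8
(((y · z) · z) + ¬x) ⇒ (¬x · ¬(y + z)) = 1/4 ⇒ 1/8 = 7/8
¬((((y · z) · z) + ¬x) ⇒ (¬x · ¬(y + z))) = ¬7/8 = 1/8
z ⇒ x = 1/2 ⇒ 7/8 = 1
y + z = 1/4 + 1/2 = 1/2
(y + z) ⇒ x = 1/2 ⇒ 7/8 = 1
x ⇒ z = 7/8 ⇒ 1/2 = 5/8
y + (x ⇒ z) = 1/4 + 5/8 = 5/8
((y + z) ⇒ x) ⇒ (y + (x ⇒ z)) = 1 ⇒ 5/8 = 5/8
(z ⇒ x) + (((y + z) ⇒ x) ⇒ (y + (x ⇒ z))) = 1 + 5/8 = 1
¬((((y · z) · z) + ¬x) ⇒ (¬x · ¬(y + z))) · ((z ⇒ x) + (((y + z) ⇒ x) ⇒ (y + (x ⇒ z)))) = 1/8 · 1 = 1/8
(((z · (x + (z ⇒ y))) ⇒ (x + ((y · z) · y))) ⇒ (¬((z ⇒ z) + (x · z)) + (z ⇒ (z ⇒ y)))) ⇒ (¬((((y · z) · z) + ¬x) ⇒ (¬x · ¬(y + z))) · ((z ⇒ x) + (((y + z) ⇒ x) ⇒ (y + (x ⇒ z))))) = 1 ⇒ 1/8 = 1/8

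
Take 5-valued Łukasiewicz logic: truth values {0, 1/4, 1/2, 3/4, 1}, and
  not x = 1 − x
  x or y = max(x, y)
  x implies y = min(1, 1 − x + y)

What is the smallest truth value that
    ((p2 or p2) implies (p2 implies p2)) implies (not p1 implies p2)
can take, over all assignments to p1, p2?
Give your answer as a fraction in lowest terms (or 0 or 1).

Take p1 = 0, p2 = 0:
p2 or p2 = 0 or 0 = 0
p2 implies p2 = 0 implies 0 = 1
(p2 or p2) implies (p2 implies p2) = 0 implies 1 = 1
not p1 = not 0 = 1
not p1 implies p2 = 1 implies 0 = 0
((p2 or p2) implies (p2 implies p2)) implies (not p1 implies p2) = 1 implies 0 = 0
No assignment yields a value below 0, so this is the minimum.

0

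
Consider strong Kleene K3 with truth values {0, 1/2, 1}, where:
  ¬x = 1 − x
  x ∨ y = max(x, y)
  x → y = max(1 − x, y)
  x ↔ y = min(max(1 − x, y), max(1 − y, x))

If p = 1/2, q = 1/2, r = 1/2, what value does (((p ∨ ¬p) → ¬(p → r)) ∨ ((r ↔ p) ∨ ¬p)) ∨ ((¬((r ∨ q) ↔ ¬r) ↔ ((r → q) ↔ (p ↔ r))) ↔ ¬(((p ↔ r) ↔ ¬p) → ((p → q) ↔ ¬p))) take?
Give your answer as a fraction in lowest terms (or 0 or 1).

¬p = ¬1/2 = 1/2
p ∨ ¬p = 1/2 ∨ 1/2 = 1/2
p → r = 1/2 → 1/2 = 1/2
¬(p → r) = ¬1/2 = 1/2
(p ∨ ¬p) → ¬(p → r) = 1/2 → 1/2 = 1/2
r ↔ p = 1/2 ↔ 1/2 = 1/2
¬p = ¬1/2 = 1/2
(r ↔ p) ∨ ¬p = 1/2 ∨ 1/2 = 1/2
((p ∨ ¬p) → ¬(p → r)) ∨ ((r ↔ p) ∨ ¬p) = 1/2 ∨ 1/2 = 1/2
r ∨ q = 1/2 ∨ 1/2 = 1/2
¬r = ¬1/2 = 1/2
(r ∨ q) ↔ ¬r = 1/2 ↔ 1/2 = 1/2
¬((r ∨ q) ↔ ¬r) = ¬1/2 = 1/2
r → q = 1/2 → 1/2 = 1/2
p ↔ r = 1/2 ↔ 1/2 = 1/2
(r → q) ↔ (p ↔ r) = 1/2 ↔ 1/2 = 1/2
¬((r ∨ q) ↔ ¬r) ↔ ((r → q) ↔ (p ↔ r)) = 1/2 ↔ 1/2 = 1/2
p ↔ r = 1/2 ↔ 1/2 = 1/2
¬p = ¬1/2 = 1/2
(p ↔ r) ↔ ¬p = 1/2 ↔ 1/2 = 1/2
p → q = 1/2 → 1/2 = 1/2
¬p = ¬1/2 = 1/2
(p → q) ↔ ¬p = 1/2 ↔ 1/2 = 1/2
((p ↔ r) ↔ ¬p) → ((p → q) ↔ ¬p) = 1/2 → 1/2 = 1/2
¬(((p ↔ r) ↔ ¬p) → ((p → q) ↔ ¬p)) = ¬1/2 = 1/2
(¬((r ∨ q) ↔ ¬r) ↔ ((r → q) ↔ (p ↔ r))) ↔ ¬(((p ↔ r) ↔ ¬p) → ((p → q) ↔ ¬p)) = 1/2 ↔ 1/2 = 1/2
(((p ∨ ¬p) → ¬(p → r)) ∨ ((r ↔ p) ∨ ¬p)) ∨ ((¬((r ∨ q) ↔ ¬r) ↔ ((r → q) ↔ (p ↔ r))) ↔ ¬(((p ↔ r) ↔ ¬p) → ((p → q) ↔ ¬p))) = 1/2 ∨ 1/2 = 1/2

1/2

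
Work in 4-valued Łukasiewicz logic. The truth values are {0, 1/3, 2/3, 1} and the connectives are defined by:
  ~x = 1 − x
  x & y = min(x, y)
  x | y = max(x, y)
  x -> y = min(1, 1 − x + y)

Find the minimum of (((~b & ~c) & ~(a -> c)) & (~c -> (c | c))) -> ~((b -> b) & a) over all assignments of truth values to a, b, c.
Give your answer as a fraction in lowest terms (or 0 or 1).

Take a = 1, b = 0, c = 1/3:
~b = ~0 = 1
~c = ~1/3 = 2/3
~b & ~c = 1 & 2/3 = 2/3
a -> c = 1 -> 1/3 = 1/3
~(a -> c) = ~1/3 = 2/3
(~b & ~c) & ~(a -> c) = 2/3 & 2/3 = 2/3
~c = ~1/3 = 2/3
c | c = 1/3 | 1/3 = 1/3
~c -> (c | c) = 2/3 -> 1/3 = 2/3
((~b & ~c) & ~(a -> c)) & (~c -> (c | c)) = 2/3 & 2/3 = 2/3
b -> b = 0 -> 0 = 1
(b -> b) & a = 1 & 1 = 1
~((b -> b) & a) = ~1 = 0
(((~b & ~c) & ~(a -> c)) & (~c -> (c | c))) -> ~((b -> b) & a) = 2/3 -> 0 = 1/3
No assignment yields a value below 1/3, so this is the minimum.

1/3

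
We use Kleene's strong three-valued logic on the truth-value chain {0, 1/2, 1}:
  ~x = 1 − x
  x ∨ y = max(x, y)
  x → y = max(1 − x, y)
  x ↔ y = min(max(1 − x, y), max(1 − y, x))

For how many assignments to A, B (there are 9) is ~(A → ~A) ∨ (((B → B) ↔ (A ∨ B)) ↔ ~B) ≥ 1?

A = 0, B = 0 ↦ 0  <
A = 0, B = 1/2 ↦ 1/2  <
A = 0, B = 1 ↦ 0  <
A = 1/2, B = 0 ↦ 1/2  <
A = 1/2, B = 1/2 ↦ 1/2  <
A = 1/2, B = 1 ↦ 1/2  <
A = 1, B = 0 ↦ 1  ≥
A = 1, B = 1/2 ↦ 1  ≥
A = 1, B = 1 ↦ 1  ≥
So 3 of the 9 assignments meet the threshold.

3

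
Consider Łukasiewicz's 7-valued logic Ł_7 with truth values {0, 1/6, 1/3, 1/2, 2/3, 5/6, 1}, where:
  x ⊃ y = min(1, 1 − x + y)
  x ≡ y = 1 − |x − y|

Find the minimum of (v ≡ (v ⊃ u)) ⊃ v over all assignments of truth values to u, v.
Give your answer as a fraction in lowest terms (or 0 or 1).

Take u = 0, v = 1/2:
v ⊃ u = 1/2 ⊃ 0 = 1/2
v ≡ (v ⊃ u) = 1/2 ≡ 1/2 = 1
(v ≡ (v ⊃ u)) ⊃ v = 1 ⊃ 1/2 = 1/2
No assignment yields a value below 1/2, so this is the minimum.

1/2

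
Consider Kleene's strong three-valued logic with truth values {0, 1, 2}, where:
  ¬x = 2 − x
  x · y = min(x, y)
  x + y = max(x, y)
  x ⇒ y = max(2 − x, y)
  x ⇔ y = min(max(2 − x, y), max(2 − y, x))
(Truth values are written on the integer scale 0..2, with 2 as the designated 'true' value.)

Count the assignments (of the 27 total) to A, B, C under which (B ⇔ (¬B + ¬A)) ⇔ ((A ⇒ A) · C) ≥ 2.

5

value 2: 5 assignments (counts)
value 1: 18 assignments
value 0: 4 assignments
So 5 of the 27 assignments meet the threshold.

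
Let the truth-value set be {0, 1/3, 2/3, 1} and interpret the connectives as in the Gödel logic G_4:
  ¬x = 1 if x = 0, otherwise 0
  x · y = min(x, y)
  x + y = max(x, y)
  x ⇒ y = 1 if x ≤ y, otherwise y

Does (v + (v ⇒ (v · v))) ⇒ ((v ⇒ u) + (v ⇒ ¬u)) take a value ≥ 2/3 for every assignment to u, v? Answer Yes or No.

No

Counterexample: take u = 1/3, v = 2/3.
v · v = 2/3 · 2/3 = 2/3
v ⇒ (v · v) = 2/3 ⇒ 2/3 = 1
v + (v ⇒ (v · v)) = 2/3 + 1 = 1
v ⇒ u = 2/3 ⇒ 1/3 = 1/3
¬u = ¬1/3 = 0
v ⇒ ¬u = 2/3 ⇒ 0 = 0
(v ⇒ u) + (v ⇒ ¬u) = 1/3 + 0 = 1/3
(v + (v ⇒ (v · v))) ⇒ ((v ⇒ u) + (v ⇒ ¬u)) = 1 ⇒ 1/3 = 1/3
This gives 1/3, which is below 2/3.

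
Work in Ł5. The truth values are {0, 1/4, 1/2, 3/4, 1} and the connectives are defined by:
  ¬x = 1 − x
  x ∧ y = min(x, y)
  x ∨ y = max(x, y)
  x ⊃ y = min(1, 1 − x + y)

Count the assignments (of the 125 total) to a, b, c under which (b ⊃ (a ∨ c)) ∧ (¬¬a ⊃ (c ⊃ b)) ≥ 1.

value 1: 75 assignments (counts)
value 3/4: 26 assignments
value 1/2: 15 assignments
value 1/4: 7 assignments
value 0: 2 assignments
So 75 of the 125 assignments meet the threshold.

75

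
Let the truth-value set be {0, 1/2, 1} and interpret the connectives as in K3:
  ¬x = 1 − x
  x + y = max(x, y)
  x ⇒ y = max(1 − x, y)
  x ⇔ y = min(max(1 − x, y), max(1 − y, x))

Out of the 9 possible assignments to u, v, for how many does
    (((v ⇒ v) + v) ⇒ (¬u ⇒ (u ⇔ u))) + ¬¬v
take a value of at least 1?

7

u = 0, v = 0 ↦ 1  ≥
u = 0, v = 1/2 ↦ 1  ≥
u = 0, v = 1 ↦ 1  ≥
u = 1/2, v = 0 ↦ 1/2  <
u = 1/2, v = 1/2 ↦ 1/2  <
u = 1/2, v = 1 ↦ 1  ≥
u = 1, v = 0 ↦ 1  ≥
u = 1, v = 1/2 ↦ 1  ≥
u = 1, v = 1 ↦ 1  ≥
So 7 of the 9 assignments meet the threshold.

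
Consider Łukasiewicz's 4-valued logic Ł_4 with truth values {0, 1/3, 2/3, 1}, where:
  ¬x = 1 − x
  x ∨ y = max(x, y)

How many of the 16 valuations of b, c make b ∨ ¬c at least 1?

b = 0, c = 0 ↦ 1  ≥
b = 0, c = 1/3 ↦ 2/3  <
b = 0, c = 2/3 ↦ 1/3  <
b = 0, c = 1 ↦ 0  <
b = 1/3, c = 0 ↦ 1  ≥
b = 1/3, c = 1/3 ↦ 2/3  <
b = 1/3, c = 2/3 ↦ 1/3  <
b = 1/3, c = 1 ↦ 1/3  <
b = 2/3, c = 0 ↦ 1  ≥
b = 2/3, c = 1/3 ↦ 2/3  <
b = 2/3, c = 2/3 ↦ 2/3  <
b = 2/3, c = 1 ↦ 2/3  <
b = 1, c = 0 ↦ 1  ≥
b = 1, c = 1/3 ↦ 1  ≥
b = 1, c = 2/3 ↦ 1  ≥
b = 1, c = 1 ↦ 1  ≥
So 7 of the 16 assignments meet the threshold.

7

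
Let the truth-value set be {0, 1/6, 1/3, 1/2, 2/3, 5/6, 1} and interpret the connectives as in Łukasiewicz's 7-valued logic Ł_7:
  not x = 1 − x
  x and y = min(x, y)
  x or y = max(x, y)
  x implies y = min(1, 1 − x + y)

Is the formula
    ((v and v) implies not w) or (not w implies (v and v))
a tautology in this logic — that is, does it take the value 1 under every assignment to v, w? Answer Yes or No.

At v = 0, w = 1/3, for instance:
v and v = 0 and 0 = 0
not w = not 1/3 = 2/3
(v and v) implies not w = 0 implies 2/3 = 1
not w implies (v and v) = 2/3 implies 0 = 1/3
((v and v) implies not w) or (not w implies (v and v)) = 1 or 1/3 = 1
and checking the remaining 48 assignments likewise gives ≥ 1 in every case.

Yes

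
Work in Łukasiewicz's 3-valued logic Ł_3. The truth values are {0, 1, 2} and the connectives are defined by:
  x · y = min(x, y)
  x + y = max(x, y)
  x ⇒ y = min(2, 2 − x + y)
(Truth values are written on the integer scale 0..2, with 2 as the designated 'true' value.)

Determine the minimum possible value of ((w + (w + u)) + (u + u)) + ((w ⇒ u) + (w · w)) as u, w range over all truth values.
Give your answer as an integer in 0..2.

1

Take u = 0, w = 1:
w + u = 1 + 0 = 1
w + (w + u) = 1 + 1 = 1
u + u = 0 + 0 = 0
(w + (w + u)) + (u + u) = 1 + 0 = 1
w ⇒ u = 1 ⇒ 0 = 1
w · w = 1 · 1 = 1
(w ⇒ u) + (w · w) = 1 + 1 = 1
((w + (w + u)) + (u + u)) + ((w ⇒ u) + (w · w)) = 1 + 1 = 1
No assignment yields a value below 1, so this is the minimum.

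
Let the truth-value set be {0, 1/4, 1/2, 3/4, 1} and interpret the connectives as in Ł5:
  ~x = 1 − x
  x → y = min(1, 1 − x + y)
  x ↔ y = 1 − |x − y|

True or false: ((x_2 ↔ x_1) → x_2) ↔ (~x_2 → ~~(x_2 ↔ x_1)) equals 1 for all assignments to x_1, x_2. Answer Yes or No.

No

Counterexample: take x_1 = 0, x_2 = 0.
x_2 ↔ x_1 = 0 ↔ 0 = 1
(x_2 ↔ x_1) → x_2 = 1 → 0 = 0
~x_2 = ~0 = 1
x_2 ↔ x_1 = 0 ↔ 0 = 1
~(x_2 ↔ x_1) = ~1 = 0
~~(x_2 ↔ x_1) = ~0 = 1
~x_2 → ~~(x_2 ↔ x_1) = 1 → 1 = 1
((x_2 ↔ x_1) → x_2) ↔ (~x_2 → ~~(x_2 ↔ x_1)) = 0 ↔ 1 = 0
This gives 0 ≠ 1.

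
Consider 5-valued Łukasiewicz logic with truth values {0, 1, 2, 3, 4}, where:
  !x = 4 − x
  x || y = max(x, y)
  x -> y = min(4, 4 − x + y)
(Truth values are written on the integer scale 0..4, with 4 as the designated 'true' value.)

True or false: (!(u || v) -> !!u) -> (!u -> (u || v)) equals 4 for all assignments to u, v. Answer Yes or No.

Yes

At u = 3, v = 2, for instance:
u || v = 3 || 2 = 3
!(u || v) = !3 = 1
!u = !3 = 1
!!u = !1 = 3
!(u || v) -> !!u = 1 -> 3 = 4
!u -> (u || v) = 1 -> 3 = 4
(!(u || v) -> !!u) -> (!u -> (u || v)) = 4 -> 4 = 4
and checking the remaining 24 assignments likewise gives ≥ 4 in every case.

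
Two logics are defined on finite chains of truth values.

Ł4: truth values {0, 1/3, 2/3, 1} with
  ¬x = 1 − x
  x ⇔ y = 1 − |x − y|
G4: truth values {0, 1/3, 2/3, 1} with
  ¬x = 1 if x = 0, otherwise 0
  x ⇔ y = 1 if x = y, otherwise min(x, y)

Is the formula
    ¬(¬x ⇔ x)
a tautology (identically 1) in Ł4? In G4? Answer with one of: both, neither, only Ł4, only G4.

only G4

In Ł4: at x = 1/3 the value is 1/3 — not a tautology.
In G4: every assignment gives 1 — tautology.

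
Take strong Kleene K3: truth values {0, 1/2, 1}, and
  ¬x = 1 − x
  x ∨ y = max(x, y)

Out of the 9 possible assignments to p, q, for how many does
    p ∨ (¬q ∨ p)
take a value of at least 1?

5

p = 0, q = 0 ↦ 1  ≥
p = 0, q = 1/2 ↦ 1/2  <
p = 0, q = 1 ↦ 0  <
p = 1/2, q = 0 ↦ 1  ≥
p = 1/2, q = 1/2 ↦ 1/2  <
p = 1/2, q = 1 ↦ 1/2  <
p = 1, q = 0 ↦ 1  ≥
p = 1, q = 1/2 ↦ 1  ≥
p = 1, q = 1 ↦ 1  ≥
So 5 of the 9 assignments meet the threshold.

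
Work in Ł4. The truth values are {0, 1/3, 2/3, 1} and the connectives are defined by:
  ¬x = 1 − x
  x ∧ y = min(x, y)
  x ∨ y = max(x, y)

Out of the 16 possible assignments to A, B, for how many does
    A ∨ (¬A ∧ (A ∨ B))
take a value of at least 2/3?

A = 0, B = 0 ↦ 0  <
A = 0, B = 1/3 ↦ 1/3  <
A = 0, B = 2/3 ↦ 2/3  ≥
A = 0, B = 1 ↦ 1  ≥
A = 1/3, B = 0 ↦ 1/3  <
A = 1/3, B = 1/3 ↦ 1/3  <
A = 1/3, B = 2/3 ↦ 2/3  ≥
A = 1/3, B = 1 ↦ 2/3  ≥
A = 2/3, B = 0 ↦ 2/3  ≥
A = 2/3, B = 1/3 ↦ 2/3  ≥
A = 2/3, B = 2/3 ↦ 2/3  ≥
A = 2/3, B = 1 ↦ 2/3  ≥
A = 1, B = 0 ↦ 1  ≥
A = 1, B = 1/3 ↦ 1  ≥
A = 1, B = 2/3 ↦ 1  ≥
A = 1, B = 1 ↦ 1  ≥
So 12 of the 16 assignments meet the threshold.

12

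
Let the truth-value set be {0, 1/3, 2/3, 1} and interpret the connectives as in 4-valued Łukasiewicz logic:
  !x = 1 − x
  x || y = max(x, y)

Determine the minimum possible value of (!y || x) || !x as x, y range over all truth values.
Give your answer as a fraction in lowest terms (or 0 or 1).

2/3

Take x = 1/3, y = 1/3:
!y = !1/3 = 2/3
!y || x = 2/3 || 1/3 = 2/3
!x = !1/3 = 2/3
(!y || x) || !x = 2/3 || 2/3 = 2/3
No assignment yields a value below 2/3, so this is the minimum.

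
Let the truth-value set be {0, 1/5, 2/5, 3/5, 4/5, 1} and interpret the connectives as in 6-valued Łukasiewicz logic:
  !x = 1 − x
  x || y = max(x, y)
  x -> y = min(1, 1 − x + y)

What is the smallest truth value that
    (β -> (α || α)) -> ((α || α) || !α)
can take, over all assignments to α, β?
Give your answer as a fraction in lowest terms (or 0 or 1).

3/5

Take α = 2/5, β = 0:
α || α = 2/5 || 2/5 = 2/5
β -> (α || α) = 0 -> 2/5 = 1
α || α = 2/5 || 2/5 = 2/5
!α = !2/5 = 3/5
(α || α) || !α = 2/5 || 3/5 = 3/5
(β -> (α || α)) -> ((α || α) || !α) = 1 -> 3/5 = 3/5
No assignment yields a value below 3/5, so this is the minimum.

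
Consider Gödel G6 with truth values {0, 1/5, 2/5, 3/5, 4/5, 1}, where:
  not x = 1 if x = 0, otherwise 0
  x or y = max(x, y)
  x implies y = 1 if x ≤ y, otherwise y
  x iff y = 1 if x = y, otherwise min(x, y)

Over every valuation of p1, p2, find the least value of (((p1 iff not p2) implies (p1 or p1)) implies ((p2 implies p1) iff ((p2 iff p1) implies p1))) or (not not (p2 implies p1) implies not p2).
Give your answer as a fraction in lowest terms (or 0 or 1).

1/5

Take p1 = 1/5, p2 = 1/5:
not p2 = not 1/5 = 0
p1 iff not p2 = 1/5 iff 0 = 0
p1 or p1 = 1/5 or 1/5 = 1/5
(p1 iff not p2) implies (p1 or p1) = 0 implies 1/5 = 1
p2 implies p1 = 1/5 implies 1/5 = 1
p2 iff p1 = 1/5 iff 1/5 = 1
(p2 iff p1) implies p1 = 1 implies 1/5 = 1/5
(p2 implies p1) iff ((p2 iff p1) implies p1) = 1 iff 1/5 = 1/5
((p1 iff not p2) implies (p1 or p1)) implies ((p2 implies p1) iff ((p2 iff p1) implies p1)) = 1 implies 1/5 = 1/5
p2 implies p1 = 1/5 implies 1/5 = 1
not (p2 implies p1) = not 1 = 0
not not (p2 implies p1) = not 0 = 1
not p2 = not 1/5 = 0
not not (p2 implies p1) implies not p2 = 1 implies 0 = 0
(((p1 iff not p2) implies (p1 or p1)) implies ((p2 implies p1) iff ((p2 iff p1) implies p1))) or (not not (p2 implies p1) implies not p2) = 1/5 or 0 = 1/5
No assignment yields a value below 1/5, so this is the minimum.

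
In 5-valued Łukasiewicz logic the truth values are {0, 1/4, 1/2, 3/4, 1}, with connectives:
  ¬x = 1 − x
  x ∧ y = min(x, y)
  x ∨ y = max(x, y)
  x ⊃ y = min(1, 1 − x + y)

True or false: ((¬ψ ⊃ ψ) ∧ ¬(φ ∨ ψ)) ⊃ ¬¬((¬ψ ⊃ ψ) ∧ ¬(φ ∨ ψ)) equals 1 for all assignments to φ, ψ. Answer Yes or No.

At φ = 1/4, ψ = 1/2, for instance:
¬ψ = ¬1/2 = 1/2
¬ψ ⊃ ψ = 1/2 ⊃ 1/2 = 1
φ ∨ ψ = 1/4 ∨ 1/2 = 1/2
¬(φ ∨ ψ) = ¬1/2 = 1/2
(¬ψ ⊃ ψ) ∧ ¬(φ ∨ ψ) = 1 ∧ 1/2 = 1/2
¬((¬ψ ⊃ ψ) ∧ ¬(φ ∨ ψ)) = ¬1/2 = 1/2
¬¬((¬ψ ⊃ ψ) ∧ ¬(φ ∨ ψ)) = ¬1/2 = 1/2
((¬ψ ⊃ ψ) ∧ ¬(φ ∨ ψ)) ⊃ ¬¬((¬ψ ⊃ ψ) ∧ ¬(φ ∨ ψ)) = 1/2 ⊃ 1/2 = 1
and checking the remaining 24 assignments likewise gives ≥ 1 in every case.

Yes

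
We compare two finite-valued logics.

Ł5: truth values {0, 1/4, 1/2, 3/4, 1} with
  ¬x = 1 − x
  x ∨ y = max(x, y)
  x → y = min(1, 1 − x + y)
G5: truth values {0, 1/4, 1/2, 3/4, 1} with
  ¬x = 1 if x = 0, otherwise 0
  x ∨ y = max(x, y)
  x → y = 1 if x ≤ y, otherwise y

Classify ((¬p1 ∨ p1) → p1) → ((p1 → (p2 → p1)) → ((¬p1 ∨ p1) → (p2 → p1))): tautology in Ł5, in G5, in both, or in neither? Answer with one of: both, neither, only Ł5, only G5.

In Ł5: every assignment gives 1 — tautology.
In G5: every assignment gives 1 — tautology.

both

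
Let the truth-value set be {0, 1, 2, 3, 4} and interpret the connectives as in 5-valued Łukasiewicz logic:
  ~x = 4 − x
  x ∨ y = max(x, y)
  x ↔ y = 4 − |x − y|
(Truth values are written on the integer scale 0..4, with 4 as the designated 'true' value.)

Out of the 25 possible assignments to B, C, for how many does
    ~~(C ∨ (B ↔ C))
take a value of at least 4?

9

value 4: 9 assignments (counts)
value 3: 9 assignments
value 2: 4 assignments
value 1: 2 assignments
value 0: 1 assignment
So 9 of the 25 assignments meet the threshold.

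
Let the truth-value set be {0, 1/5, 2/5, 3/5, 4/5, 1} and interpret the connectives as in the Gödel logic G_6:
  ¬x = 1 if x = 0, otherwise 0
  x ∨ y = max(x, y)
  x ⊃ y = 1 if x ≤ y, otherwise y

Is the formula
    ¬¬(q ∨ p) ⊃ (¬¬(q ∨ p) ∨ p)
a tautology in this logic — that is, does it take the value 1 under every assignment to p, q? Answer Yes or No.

At p = 2/5, q = 0, for instance:
q ∨ p = 0 ∨ 2/5 = 2/5
¬(q ∨ p) = ¬2/5 = 0
¬¬(q ∨ p) = ¬0 = 1
¬¬(q ∨ p) ∨ p = 1 ∨ 2/5 = 1
¬¬(q ∨ p) ⊃ (¬¬(q ∨ p) ∨ p) = 1 ⊃ 1 = 1
and checking the remaining 35 assignments likewise gives ≥ 1 in every case.

Yes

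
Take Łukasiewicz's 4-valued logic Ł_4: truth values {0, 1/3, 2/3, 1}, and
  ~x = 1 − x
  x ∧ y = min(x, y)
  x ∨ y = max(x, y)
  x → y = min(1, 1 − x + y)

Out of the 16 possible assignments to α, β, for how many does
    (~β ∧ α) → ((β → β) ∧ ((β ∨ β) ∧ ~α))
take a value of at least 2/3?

13

α = 0, β = 0 ↦ 1  ≥
α = 0, β = 1/3 ↦ 1  ≥
α = 0, β = 2/3 ↦ 1  ≥
α = 0, β = 1 ↦ 1  ≥
α = 1/3, β = 0 ↦ 2/3  ≥
α = 1/3, β = 1/3 ↦ 1  ≥
α = 1/3, β = 2/3 ↦ 1  ≥
α = 1/3, β = 1 ↦ 1  ≥
α = 2/3, β = 0 ↦ 1/3  <
α = 2/3, β = 1/3 ↦ 2/3  ≥
α = 2/3, β = 2/3 ↦ 1  ≥
α = 2/3, β = 1 ↦ 1  ≥
α = 1, β = 0 ↦ 0  <
α = 1, β = 1/3 ↦ 1/3  <
α = 1, β = 2/3 ↦ 2/3  ≥
α = 1, β = 1 ↦ 1  ≥
So 13 of the 16 assignments meet the threshold.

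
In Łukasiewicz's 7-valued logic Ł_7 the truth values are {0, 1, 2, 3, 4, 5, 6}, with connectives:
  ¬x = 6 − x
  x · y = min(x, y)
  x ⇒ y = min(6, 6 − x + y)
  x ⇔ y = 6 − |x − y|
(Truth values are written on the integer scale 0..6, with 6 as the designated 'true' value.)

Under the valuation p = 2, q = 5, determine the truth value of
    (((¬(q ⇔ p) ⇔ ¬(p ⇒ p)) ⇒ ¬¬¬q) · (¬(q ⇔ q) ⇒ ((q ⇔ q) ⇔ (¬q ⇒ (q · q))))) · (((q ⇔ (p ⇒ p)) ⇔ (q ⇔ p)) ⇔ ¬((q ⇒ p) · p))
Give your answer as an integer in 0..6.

4

q ⇔ p = 5 ⇔ 2 = 3
¬(q ⇔ p) = ¬3 = 3
p ⇒ p = 2 ⇒ 2 = 6
¬(p ⇒ p) = ¬6 = 0
¬(q ⇔ p) ⇔ ¬(p ⇒ p) = 3 ⇔ 0 = 3
¬q = ¬5 = 1
¬¬q = ¬1 = 5
¬¬¬q = ¬5 = 1
(¬(q ⇔ p) ⇔ ¬(p ⇒ p)) ⇒ ¬¬¬q = 3 ⇒ 1 = 4
q ⇔ q = 5 ⇔ 5 = 6
¬(q ⇔ q) = ¬6 = 0
q ⇔ q = 5 ⇔ 5 = 6
¬q = ¬5 = 1
q · q = 5 · 5 = 5
¬q ⇒ (q · q) = 1 ⇒ 5 = 6
(q ⇔ q) ⇔ (¬q ⇒ (q · q)) = 6 ⇔ 6 = 6
¬(q ⇔ q) ⇒ ((q ⇔ q) ⇔ (¬q ⇒ (q · q))) = 0 ⇒ 6 = 6
((¬(q ⇔ p) ⇔ ¬(p ⇒ p)) ⇒ ¬¬¬q) · (¬(q ⇔ q) ⇒ ((q ⇔ q) ⇔ (¬q ⇒ (q · q)))) = 4 · 6 = 4
p ⇒ p = 2 ⇒ 2 = 6
q ⇔ (p ⇒ p) = 5 ⇔ 6 = 5
q ⇔ p = 5 ⇔ 2 = 3
(q ⇔ (p ⇒ p)) ⇔ (q ⇔ p) = 5 ⇔ 3 = 4
q ⇒ p = 5 ⇒ 2 = 3
(q ⇒ p) · p = 3 · 2 = 2
¬((q ⇒ p) · p) = ¬2 = 4
((q ⇔ (p ⇒ p)) ⇔ (q ⇔ p)) ⇔ ¬((q ⇒ p) · p) = 4 ⇔ 4 = 6
(((¬(q ⇔ p) ⇔ ¬(p ⇒ p)) ⇒ ¬¬¬q) · (¬(q ⇔ q) ⇒ ((q ⇔ q) ⇔ (¬q ⇒ (q · q))))) · (((q ⇔ (p ⇒ p)) ⇔ (q ⇔ p)) ⇔ ¬((q ⇒ p) · p)) = 4 · 6 = 4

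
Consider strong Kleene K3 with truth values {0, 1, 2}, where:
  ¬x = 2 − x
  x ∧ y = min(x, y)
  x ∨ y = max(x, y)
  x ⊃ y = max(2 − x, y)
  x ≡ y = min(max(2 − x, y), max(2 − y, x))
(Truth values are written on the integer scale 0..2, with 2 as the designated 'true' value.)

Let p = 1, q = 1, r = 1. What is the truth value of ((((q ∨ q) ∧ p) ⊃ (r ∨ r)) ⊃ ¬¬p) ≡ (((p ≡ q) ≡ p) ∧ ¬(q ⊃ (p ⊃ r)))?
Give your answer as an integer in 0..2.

q ∨ q = 1 ∨ 1 = 1
(q ∨ q) ∧ p = 1 ∧ 1 = 1
r ∨ r = 1 ∨ 1 = 1
((q ∨ q) ∧ p) ⊃ (r ∨ r) = 1 ⊃ 1 = 1
¬p = ¬1 = 1
¬¬p = ¬1 = 1
(((q ∨ q) ∧ p) ⊃ (r ∨ r)) ⊃ ¬¬p = 1 ⊃ 1 = 1
p ≡ q = 1 ≡ 1 = 1
(p ≡ q) ≡ p = 1 ≡ 1 = 1
p ⊃ r = 1 ⊃ 1 = 1
q ⊃ (p ⊃ r) = 1 ⊃ 1 = 1
¬(q ⊃ (p ⊃ r)) = ¬1 = 1
((p ≡ q) ≡ p) ∧ ¬(q ⊃ (p ⊃ r)) = 1 ∧ 1 = 1
((((q ∨ q) ∧ p) ⊃ (r ∨ r)) ⊃ ¬¬p) ≡ (((p ≡ q) ≡ p) ∧ ¬(q ⊃ (p ⊃ r))) = 1 ≡ 1 = 1

1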